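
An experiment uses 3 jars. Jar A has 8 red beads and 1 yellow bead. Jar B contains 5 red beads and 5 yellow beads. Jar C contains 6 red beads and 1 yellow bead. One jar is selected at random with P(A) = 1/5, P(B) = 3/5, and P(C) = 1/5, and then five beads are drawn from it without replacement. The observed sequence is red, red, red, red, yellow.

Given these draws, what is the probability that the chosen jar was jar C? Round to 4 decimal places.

Under each hypothesis, the probability of the observed sequence is: P(data | jar A) = (8/9)(7/8)(6/7)(5/6)(1/5) = 0.11111; P(data | jar B) = (5/10)(4/9)(3/8)(2/7)(5/6) = 0.019841; P(data | jar C) = (6/7)(5/6)(4/5)(3/4)(1/3) = 0.14286.
Multiplying each by its prior: 1/5 · 0.11111 = 0.022222, 3/5 · 0.019841 = 0.011905, 1/5 · 0.14286 = 0.028571; these sum to 0.062698.
So P(jar C | data) = (0.028571) / (0.062698) = 0.4557.

0.4557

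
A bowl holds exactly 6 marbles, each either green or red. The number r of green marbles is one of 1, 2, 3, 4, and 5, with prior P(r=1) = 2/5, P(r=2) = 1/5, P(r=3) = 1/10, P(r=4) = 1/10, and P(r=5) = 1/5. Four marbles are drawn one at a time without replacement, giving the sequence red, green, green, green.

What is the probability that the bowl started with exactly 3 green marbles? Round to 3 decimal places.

0.097

Compute the likelihood of the observed sequence for each case: P(data | r = 1) = (5/6)(1/5)(0/4) = 0; P(data | r = 2) = (4/6)(2/5)(1/4)(0/3) = 0; P(data | r = 3) = (3/6)(3/5)(2/4)(1/3) = 1/20; P(data | r = 4) = (2/6)(4/5)(3/4)(2/3) = 2/15; P(data | r = 5) = (1/6)(5/5)(4/4)(3/3) = 1/6.
Multiplying each by its prior: 2/5 · 0 = 0, 1/5 · 0 = 0, 1/10 · 1/20 = 1/200, 1/10 · 2/15 = 1/75, 1/5 · 1/6 = 1/30; summing to 31/600.
By Bayes' rule, P(r = 3 | data) = (1/200) / (31/600) = 3/31.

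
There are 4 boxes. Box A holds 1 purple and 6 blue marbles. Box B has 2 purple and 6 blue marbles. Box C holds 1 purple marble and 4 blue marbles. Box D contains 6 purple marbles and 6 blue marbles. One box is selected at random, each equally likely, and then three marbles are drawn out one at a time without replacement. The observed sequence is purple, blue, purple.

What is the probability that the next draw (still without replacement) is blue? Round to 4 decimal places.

0.6478

For each hypothesis, P(data | H) works out to: P(data | box A) = (1/7)(6/6)(0/5) = 0; P(data | box B) = (2/8)(6/7)(1/6) = 0.035714; P(data | box C) = (1/5)(4/4)(0/3) = 0; P(data | box D) = (6/12)(6/11)(5/10) = 0.13636.
The prior-weighted likelihoods are 1/4 · 0 = 0, 1/4 · 0.035714 = 0.0089286, 1/4 · 0 = 0, 1/4 · 0.13636 = 0.034091; summing to 0.043019.
Dividing through by the total gives posterior P(box A | data) = 0, P(box B | data) = 0.20755, P(box C | data) = 0, P(box D | data) = 0.79245.
So P(blue next | data) = Σ P(blue next | H) P(H | data) = (1)(0.20755) + (5/9)(0.79245) = 0.6478.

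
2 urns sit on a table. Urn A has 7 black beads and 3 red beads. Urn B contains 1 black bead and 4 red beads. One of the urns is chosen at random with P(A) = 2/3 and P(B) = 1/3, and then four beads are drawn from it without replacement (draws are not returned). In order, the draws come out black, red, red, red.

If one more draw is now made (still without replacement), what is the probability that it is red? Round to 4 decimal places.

0.9231

Under each hypothesis, the probability of the observed sequence is: P(data | urn A) = (7/10)(3/9)(2/8)(1/7) = 1/120; P(data | urn B) = (1/5)(4/4)(3/3)(2/2) = 1/5.
Multiplying each by its prior: 2/3 · 1/120 = 1/180, 1/3 · 1/5 = 1/15; with total 13/180.
Dividing through by the total gives posterior P(urn A | data) = 1/13, P(urn B | data) = 12/13.
The predictive probability is P(red next | data) = (0)(1/13) + (1)(12/13) = 12/13.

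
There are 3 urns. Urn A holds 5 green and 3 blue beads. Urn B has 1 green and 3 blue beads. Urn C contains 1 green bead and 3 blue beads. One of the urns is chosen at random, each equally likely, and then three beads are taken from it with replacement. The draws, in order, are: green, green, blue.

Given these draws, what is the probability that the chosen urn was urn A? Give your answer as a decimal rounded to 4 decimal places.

0.6098

For each hypothesis, P(data | H) works out to: P(data | urn A) = (5/8)(5/8)(3/8) = 75/512; P(data | urn B) = (1/4)(1/4)(3/4) = 3/64; P(data | urn C) = (1/4)(1/4)(3/4) = 3/64.
The prior-weighted likelihoods are 1/3 · 75/512 = 25/512, 1/3 · 3/64 = 1/64, 1/3 · 3/64 = 1/64; with total 41/512.
Hence P(urn A | data) = (25/512) / (41/512) = 25/41.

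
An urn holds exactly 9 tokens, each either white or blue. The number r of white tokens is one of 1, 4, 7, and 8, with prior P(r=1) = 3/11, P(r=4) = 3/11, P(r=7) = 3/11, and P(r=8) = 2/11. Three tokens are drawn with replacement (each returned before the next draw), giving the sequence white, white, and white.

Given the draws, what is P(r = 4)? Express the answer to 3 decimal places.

0.085

For each hypothesis, P(data | H) works out to: P(data | r = 1) = (1/9)(1/9)(1/9) = 0.0013717; P(data | r = 4) = (4/9)(4/9)(4/9) = 0.087791; P(data | r = 7) = (7/9)(7/9)(7/9) = 0.47051; P(data | r = 8) = (8/9)(8/9)(8/9) = 0.70233.
Weighting by the prior gives 3/11 · 0.0013717 = 0.00037411, 3/11 · 0.087791 = 0.023943, 3/11 · 0.47051 = 0.12832, 2/11 · 0.70233 = 0.1277; with total 0.28033.
Therefore the posterior P(r = 4 | data) = (0.023943) / (0.28033) = 0.085409.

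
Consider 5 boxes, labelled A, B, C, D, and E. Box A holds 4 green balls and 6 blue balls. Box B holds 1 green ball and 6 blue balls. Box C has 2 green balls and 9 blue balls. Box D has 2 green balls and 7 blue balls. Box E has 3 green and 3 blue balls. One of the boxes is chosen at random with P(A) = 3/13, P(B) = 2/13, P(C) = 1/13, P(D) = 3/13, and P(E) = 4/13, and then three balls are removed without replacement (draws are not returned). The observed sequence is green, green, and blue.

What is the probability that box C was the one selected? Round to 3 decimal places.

Compute the likelihood of the observed sequence for each case: P(data | box A) = (4/10)(3/9)(6/8) = 0.1; P(data | box B) = (1/7)(0/6) = 0; P(data | box C) = (2/11)(1/10)(9/9) = 0.018182; P(data | box D) = (2/9)(1/8)(7/7) = 0.027778; P(data | box E) = (3/6)(2/5)(3/4) = 0.15.
The prior-weighted likelihoods are 3/13 · 0.1 = 0.023077, 2/13 · 0 = 0, 1/13 · 0.018182 = 0.0013986, 3/13 · 0.027778 = 0.0064103, 4/13 · 0.15 = 0.046154; with total 0.07704.
Hence P(box C | data) = (0.0013986) / (0.07704) = 0.018154.

0.018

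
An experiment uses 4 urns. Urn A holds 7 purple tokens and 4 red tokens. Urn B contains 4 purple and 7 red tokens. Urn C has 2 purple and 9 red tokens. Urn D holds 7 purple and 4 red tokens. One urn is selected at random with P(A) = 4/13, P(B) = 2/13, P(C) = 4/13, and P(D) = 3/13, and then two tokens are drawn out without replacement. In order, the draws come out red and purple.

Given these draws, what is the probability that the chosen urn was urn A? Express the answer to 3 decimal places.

0.346

The likelihood of the observed sequence under each hypothesis: P(data | urn A) = (4/11)(7/10) = 14/55; P(data | urn B) = (7/11)(4/10) = 14/55; P(data | urn C) = (9/11)(2/10) = 9/55; P(data | urn D) = (4/11)(7/10) = 14/55.
Multiplying each by its prior: 4/13 · 14/55 = 56/715, 2/13 · 14/55 = 28/715, 4/13 · 9/55 = 36/715, 3/13 · 14/55 = 42/715; summing to 162/715.
Hence P(urn A | data) = (56/715) / (162/715) = 28/81.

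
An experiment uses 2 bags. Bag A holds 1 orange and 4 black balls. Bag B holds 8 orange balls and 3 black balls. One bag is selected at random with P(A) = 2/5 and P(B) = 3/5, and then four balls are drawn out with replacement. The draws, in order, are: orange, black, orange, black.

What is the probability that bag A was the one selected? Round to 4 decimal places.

Compute the likelihood of the observed sequence for each case: P(data | bag A) = (1/5)(4/5)(1/5)(4/5) = 0.0256; P(data | bag B) = (8/11)(3/11)(8/11)(3/11) = 0.039342.
Weighting by the prior gives 2/5 · 0.0256 = 0.01024, 3/5 · 0.039342 = 0.023605; these sum to 0.033845.
By Bayes' rule, P(bag A | data) = (0.01024) / (0.033845) = 0.30256.

0.3026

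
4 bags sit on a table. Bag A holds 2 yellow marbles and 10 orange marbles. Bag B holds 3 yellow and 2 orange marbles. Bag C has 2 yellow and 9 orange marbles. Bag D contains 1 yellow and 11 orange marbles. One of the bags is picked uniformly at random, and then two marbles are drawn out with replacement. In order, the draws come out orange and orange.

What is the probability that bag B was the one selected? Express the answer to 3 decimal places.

0.068

Under each hypothesis, the probability of the observed sequence is: P(data | bag A) = (10/12)(10/12) = 0.69444; P(data | bag B) = (2/5)(2/5) = 0.16; P(data | bag C) = (9/11)(9/11) = 0.66942; P(data | bag D) = (11/12)(11/12) = 0.84028.
Multiplying each by its prior: 1/4 · 0.69444 = 0.17361, 1/4 · 0.16 = 0.04, 1/4 · 0.66942 = 0.16736, 1/4 · 0.84028 = 0.21007; summing to 0.59104.
Therefore the posterior P(bag B | data) = (0.04) / (0.59104) = 0.067678.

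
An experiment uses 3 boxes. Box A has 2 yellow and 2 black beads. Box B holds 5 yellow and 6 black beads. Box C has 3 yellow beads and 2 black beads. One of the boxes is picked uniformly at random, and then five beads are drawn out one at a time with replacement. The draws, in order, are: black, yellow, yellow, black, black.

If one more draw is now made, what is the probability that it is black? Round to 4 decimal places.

Compute the likelihood of the observed sequence for each case: P(data | box A) = (2/4)(2/4)(2/4)(2/4)(2/4) = 0.03125; P(data | box B) = (6/11)(5/11)(5/11)(6/11)(6/11) = 0.03353; P(data | box C) = (2/5)(3/5)(3/5)(2/5)(2/5) = 0.02304.
The prior-weighted likelihoods are 1/3 · 0.03125 = 0.010417, 1/3 · 0.03353 = 0.011177, 1/3 · 0.02304 = 0.00768; these sum to 0.029273.
Normalising, the posterior is P(box A | data) = 0.35584, P(box B | data) = 0.3818, P(box C | data) = 0.26236.
Averaging over the posterior, P(black next | data) = (1/2)(0.35584) + (6/11)(0.3818) + (2/5)(0.26236) = 0.49112.

0.4911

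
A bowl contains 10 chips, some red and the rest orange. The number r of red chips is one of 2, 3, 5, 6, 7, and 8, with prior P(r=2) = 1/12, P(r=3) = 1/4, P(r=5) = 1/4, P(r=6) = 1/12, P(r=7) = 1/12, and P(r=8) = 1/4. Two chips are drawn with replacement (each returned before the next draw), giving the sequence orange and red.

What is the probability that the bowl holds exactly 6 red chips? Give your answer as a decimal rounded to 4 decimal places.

Under each hypothesis, the probability of the observed sequence is: P(data | r = 2) = (8/10)(2/10) = 0.16; P(data | r = 3) = (7/10)(3/10) = 0.21; P(data | r = 5) = (5/10)(5/10) = 0.25; P(data | r = 6) = (4/10)(6/10) = 0.24; P(data | r = 7) = (3/10)(7/10) = 0.21; P(data | r = 8) = (2/10)(8/10) = 0.16.
The prior-weighted likelihoods are 1/12 · 0.16 = 0.013333, 1/4 · 0.21 = 0.0525, 1/4 · 0.25 = 0.0625, 1/12 · 0.24 = 0.02, 1/12 · 0.21 = 0.0175, 1/4 · 0.16 = 0.04; with total 0.20583.
So P(r = 6 | data) = (0.02) / (0.20583) = 0.097166.

0.0972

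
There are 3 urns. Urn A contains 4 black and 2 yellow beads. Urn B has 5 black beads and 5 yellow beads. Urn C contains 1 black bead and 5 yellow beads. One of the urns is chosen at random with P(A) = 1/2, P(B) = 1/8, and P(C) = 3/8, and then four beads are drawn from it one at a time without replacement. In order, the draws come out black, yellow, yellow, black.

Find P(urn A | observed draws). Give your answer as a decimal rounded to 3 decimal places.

The likelihood of the observed sequence under each hypothesis: P(data | urn A) = (4/6)(2/5)(1/4)(3/3) = 0.066667; P(data | urn B) = (5/10)(5/9)(4/8)(4/7) = 0.079365; P(data | urn C) = (1/6)(5/5)(4/4)(0/3) = 0.
Weighting by the prior gives 1/2 · 0.066667 = 0.033333, 1/8 · 0.079365 = 0.0099206, 3/8 · 0 = 0; summing to 0.043254.
So P(urn A | data) = (0.033333) / (0.043254) = 0.77064.

0.771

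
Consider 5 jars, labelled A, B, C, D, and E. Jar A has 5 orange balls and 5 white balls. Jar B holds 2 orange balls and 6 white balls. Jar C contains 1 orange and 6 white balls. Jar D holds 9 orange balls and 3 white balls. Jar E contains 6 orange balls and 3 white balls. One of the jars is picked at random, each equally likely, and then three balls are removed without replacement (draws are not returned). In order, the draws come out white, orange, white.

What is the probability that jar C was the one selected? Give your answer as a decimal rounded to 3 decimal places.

For each hypothesis, P(data | H) works out to: P(data | jar A) = (5/10)(5/9)(4/8) = 0.13889; P(data | jar B) = (6/8)(2/7)(5/6) = 0.17857; P(data | jar C) = (6/7)(1/6)(5/5) = 0.14286; P(data | jar D) = (3/12)(9/11)(2/10) = 0.040909; P(data | jar E) = (3/9)(6/8)(2/7) = 0.071429.
Multiplying each by its prior: 1/5 · 0.13889 = 0.027778, 1/5 · 0.17857 = 0.035714, 1/5 · 0.14286 = 0.028571, 1/5 · 0.040909 = 0.0081818, 1/5 · 0.071429 = 0.014286; with total 0.11453.
By Bayes' rule, P(jar C | data) = (0.028571) / (0.11453) = 0.24946.

0.249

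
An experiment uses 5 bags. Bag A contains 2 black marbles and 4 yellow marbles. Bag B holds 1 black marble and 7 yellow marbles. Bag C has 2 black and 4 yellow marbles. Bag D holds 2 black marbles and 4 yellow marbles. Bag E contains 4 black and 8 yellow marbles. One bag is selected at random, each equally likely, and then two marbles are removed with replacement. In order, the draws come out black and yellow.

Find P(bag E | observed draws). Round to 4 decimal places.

0.2226

The likelihood of the observed sequence under each hypothesis: P(data | bag A) = (2/6)(4/6) = 2/9; P(data | bag B) = (1/8)(7/8) = 7/64; P(data | bag C) = (2/6)(4/6) = 2/9; P(data | bag D) = (2/6)(4/6) = 2/9; P(data | bag E) = (4/12)(8/12) = 2/9.
Multiplying each by its prior: 1/5 · 2/9 = 2/45, 1/5 · 7/64 = 7/320, 1/5 · 2/9 = 2/45, 1/5 · 2/9 = 2/45, 1/5 · 2/9 = 2/45; with total 115/576.
Hence P(bag E | data) = (2/45) / (115/576) = 128/575.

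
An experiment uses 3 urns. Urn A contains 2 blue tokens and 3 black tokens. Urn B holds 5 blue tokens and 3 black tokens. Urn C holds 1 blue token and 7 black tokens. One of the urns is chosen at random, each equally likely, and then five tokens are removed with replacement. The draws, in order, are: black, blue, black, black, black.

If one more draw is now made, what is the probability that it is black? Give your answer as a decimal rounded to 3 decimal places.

The likelihood of the observed sequence under each hypothesis: P(data | urn A) = (3/5)(2/5)(3/5)(3/5)(3/5) = 0.05184; P(data | urn B) = (3/8)(5/8)(3/8)(3/8)(3/8) = 0.01236; P(data | urn C) = (7/8)(1/8)(7/8)(7/8)(7/8) = 0.073273.
Multiplying each by its prior: 1/3 · 0.05184 = 0.01728, 1/3 · 0.01236 = 0.0041199, 1/3 · 0.073273 = 0.024424; these sum to 0.045824.
Normalising, the posterior is P(urn A | data) = 0.37709, P(urn B | data) = 0.089906, P(urn C | data) = 0.533.
So P(black next | data) = Σ P(black next | H) P(H | data) = (3/5)(0.37709) + (3/8)(0.089906) + (7/8)(0.533) = 0.72635.

0.726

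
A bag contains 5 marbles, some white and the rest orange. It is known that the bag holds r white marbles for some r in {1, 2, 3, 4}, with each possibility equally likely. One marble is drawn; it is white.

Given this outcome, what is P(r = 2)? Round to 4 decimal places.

0.2000

Under each hypothesis, the probability of this draw is: P(data | r = 1) = (1/5) = 1/5; P(data | r = 2) = (2/5) = 2/5; P(data | r = 3) = (3/5) = 3/5; P(data | r = 4) = (4/5) = 4/5.
The prior-weighted likelihoods are 1/4 · 1/5 = 1/20, 1/4 · 2/5 = 1/10, 1/4 · 3/5 = 3/20, 1/4 · 4/5 = 1/5; summing to 1/2.
Hence P(r = 2 | data) = (1/10) / (1/2) = 1/5.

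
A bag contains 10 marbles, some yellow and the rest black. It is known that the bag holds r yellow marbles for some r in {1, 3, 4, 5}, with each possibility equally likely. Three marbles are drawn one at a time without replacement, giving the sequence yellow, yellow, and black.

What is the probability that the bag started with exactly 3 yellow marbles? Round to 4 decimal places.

Under each hypothesis, the probability of the observed sequence is: P(data | r = 1) = (1/10)(0/9) = 0; P(data | r = 3) = (3/10)(2/9)(7/8) = 0.058333; P(data | r = 4) = (4/10)(3/9)(6/8) = 0.1; P(data | r = 5) = (5/10)(4/9)(5/8) = 0.13889.
Multiplying each by its prior: 1/4 · 0 = 0, 1/4 · 0.058333 = 0.014583, 1/4 · 0.1 = 0.025, 1/4 · 0.13889 = 0.034722; with total 0.074306.
By Bayes' rule, P(r = 3 | data) = (0.014583) / (0.074306) = 0.19626.

0.1963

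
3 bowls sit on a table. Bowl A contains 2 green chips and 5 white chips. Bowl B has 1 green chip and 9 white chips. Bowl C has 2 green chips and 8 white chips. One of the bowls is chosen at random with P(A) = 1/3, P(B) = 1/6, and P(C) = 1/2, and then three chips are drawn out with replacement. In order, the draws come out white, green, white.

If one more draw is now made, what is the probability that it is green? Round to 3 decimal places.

For each hypothesis, P(data | H) works out to: P(data | bowl A) = (5/7)(2/7)(5/7) = 0.14577; P(data | bowl B) = (9/10)(1/10)(9/10) = 0.081; P(data | bowl C) = (8/10)(2/10)(8/10) = 0.128.
Weighting by the prior gives 1/3 · 0.14577 = 0.048591, 1/6 · 0.081 = 0.0135, 1/2 · 0.128 = 0.064; summing to 0.12609.
Normalising, the posterior is P(bowl A | data) = 0.38536, P(bowl B | data) = 0.10707, P(bowl C | data) = 0.50757.
The predictive probability is P(green next | data) = (2/7)(0.38536) + (1/10)(0.10707) + (1/5)(0.50757) = 0.22232.

0.222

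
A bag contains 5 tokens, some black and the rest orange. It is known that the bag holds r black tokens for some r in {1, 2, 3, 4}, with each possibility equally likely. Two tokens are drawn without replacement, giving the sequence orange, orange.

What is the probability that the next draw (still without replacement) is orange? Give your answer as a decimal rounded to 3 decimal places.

Compute the likelihood of the observed sequence for each case: P(data | r = 1) = (4/5)(3/4) = 3/5; P(data | r = 2) = (3/5)(2/4) = 3/10; P(data | r = 3) = (2/5)(1/4) = 1/10; P(data | r = 4) = (1/5)(0/4) = 0.
The prior-weighted likelihoods are 1/4 · 3/5 = 3/20, 1/4 · 3/10 = 3/40, 1/4 · 1/10 = 1/40, 1/4 · 0 = 0; these sum to 1/4.
The posterior is then P(r = 1 | data) = 3/5, P(r = 2 | data) = 3/10, P(r = 3 | data) = 1/10, P(r = 4 | data) = 0.
Averaging over the posterior, P(orange next | data) = (2/3)(3/5) + (1/3)(3/10) + (0)(1/10) = 1/2.

0.500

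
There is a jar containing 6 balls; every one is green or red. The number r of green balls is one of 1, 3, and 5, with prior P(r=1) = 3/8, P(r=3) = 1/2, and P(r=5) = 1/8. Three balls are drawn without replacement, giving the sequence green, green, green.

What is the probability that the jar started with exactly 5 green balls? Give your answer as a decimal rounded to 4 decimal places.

The likelihood of the observed sequence under each hypothesis: P(data | r = 1) = (1/6)(0/5) = 0; P(data | r = 3) = (3/6)(2/5)(1/4) = 1/20; P(data | r = 5) = (5/6)(4/5)(3/4) = 1/2.
Weighting by the prior gives 3/8 · 0 = 0, 1/2 · 1/20 = 1/40, 1/8 · 1/2 = 1/16; with total 7/80.
So P(r = 5 | data) = (1/16) / (7/80) = 5/7.

0.7143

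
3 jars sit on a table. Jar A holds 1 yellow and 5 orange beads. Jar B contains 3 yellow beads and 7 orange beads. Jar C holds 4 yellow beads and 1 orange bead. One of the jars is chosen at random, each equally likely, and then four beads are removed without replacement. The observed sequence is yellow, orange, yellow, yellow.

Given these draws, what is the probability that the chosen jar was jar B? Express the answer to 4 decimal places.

Under each hypothesis, the probability of the observed sequence is: P(data | jar A) = (1/6)(5/5)(0/4) = 0; P(data | jar B) = (3/10)(7/9)(2/8)(1/7) = 1/120; P(data | jar C) = (4/5)(1/4)(3/3)(2/2) = 1/5.
Weighting by the prior gives 1/3 · 0 = 0, 1/3 · 1/120 = 1/360, 1/3 · 1/5 = 1/15; summing to 5/72.
By Bayes' rule, P(jar B | data) = (1/360) / (5/72) = 1/25.

0.0400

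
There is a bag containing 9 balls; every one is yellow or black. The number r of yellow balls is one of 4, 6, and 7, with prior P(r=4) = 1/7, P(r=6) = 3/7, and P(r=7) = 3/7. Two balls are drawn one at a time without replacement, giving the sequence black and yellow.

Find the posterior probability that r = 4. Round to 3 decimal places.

0.172

Compute the likelihood of the observed sequence for each case: P(data | r = 4) = (5/9)(4/8) = 5/18; P(data | r = 6) = (3/9)(6/8) = 1/4; P(data | r = 7) = (2/9)(7/8) = 7/36.
Weighting by the prior gives 1/7 · 5/18 = 5/126, 3/7 · 1/4 = 3/28, 3/7 · 7/36 = 1/12; summing to 29/126.
So P(r = 4 | data) = (5/126) / (29/126) = 5/29.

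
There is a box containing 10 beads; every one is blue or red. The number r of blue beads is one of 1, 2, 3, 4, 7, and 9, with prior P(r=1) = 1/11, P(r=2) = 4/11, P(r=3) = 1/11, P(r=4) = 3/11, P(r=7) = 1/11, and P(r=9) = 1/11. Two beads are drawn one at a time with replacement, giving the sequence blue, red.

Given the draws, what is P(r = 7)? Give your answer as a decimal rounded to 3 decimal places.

0.107

Under each hypothesis, the probability of the observed sequence is: P(data | r = 1) = (1/10)(9/10) = 0.09; P(data | r = 2) = (2/10)(8/10) = 0.16; P(data | r = 3) = (3/10)(7/10) = 0.21; P(data | r = 4) = (4/10)(6/10) = 0.24; P(data | r = 7) = (7/10)(3/10) = 0.21; P(data | r = 9) = (9/10)(1/10) = 0.09.
Multiplying each by its prior: 1/11 · 0.09 = 0.0081818, 4/11 · 0.16 = 0.058182, 1/11 · 0.21 = 0.019091, 3/11 · 0.24 = 0.065455, 1/11 · 0.21 = 0.019091, 1/11 · 0.09 = 0.0081818; these sum to 0.17818.
Therefore the posterior P(r = 7 | data) = (0.019091) / (0.17818) = 0.10714.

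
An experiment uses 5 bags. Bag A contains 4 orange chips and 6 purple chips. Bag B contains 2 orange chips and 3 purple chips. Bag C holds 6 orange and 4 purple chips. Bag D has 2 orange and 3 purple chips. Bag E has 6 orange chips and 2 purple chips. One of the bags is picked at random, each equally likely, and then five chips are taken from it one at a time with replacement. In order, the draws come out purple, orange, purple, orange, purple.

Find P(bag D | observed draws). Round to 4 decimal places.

0.2550

For each hypothesis, P(data | H) works out to: P(data | bag A) = (6/10)(4/10)(6/10)(4/10)(6/10) = 0.03456; P(data | bag B) = (3/5)(2/5)(3/5)(2/5)(3/5) = 0.03456; P(data | bag C) = (4/10)(6/10)(4/10)(6/10)(4/10) = 0.02304; P(data | bag D) = (3/5)(2/5)(3/5)(2/5)(3/5) = 0.03456; P(data | bag E) = (2/8)(6/8)(2/8)(6/8)(2/8) = 0.0087891.
Weighting by the prior gives 1/5 · 0.03456 = 0.006912, 1/5 · 0.03456 = 0.006912, 1/5 · 0.02304 = 0.004608, 1/5 · 0.03456 = 0.006912, 1/5 · 0.0087891 = 0.0017578; with total 0.027102.
By Bayes' rule, P(bag D | data) = (0.006912) / (0.027102) = 0.25504.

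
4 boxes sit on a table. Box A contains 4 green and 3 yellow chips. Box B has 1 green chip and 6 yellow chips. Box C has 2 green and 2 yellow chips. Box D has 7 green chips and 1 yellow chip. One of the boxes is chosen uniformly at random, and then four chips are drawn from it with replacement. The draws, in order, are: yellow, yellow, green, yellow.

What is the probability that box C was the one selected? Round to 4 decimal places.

Under each hypothesis, the probability of the observed sequence is: P(data | box A) = (3/7)(3/7)(4/7)(3/7) = 0.044981; P(data | box B) = (6/7)(6/7)(1/7)(6/7) = 0.089963; P(data | box C) = (2/4)(2/4)(2/4)(2/4) = 0.0625; P(data | box D) = (1/8)(1/8)(7/8)(1/8) = 0.001709.
The prior-weighted likelihoods are 1/4 · 0.044981 = 0.011245, 1/4 · 0.089963 = 0.022491, 1/4 · 0.0625 = 0.015625, 1/4 · 0.001709 = 0.00042725; these sum to 0.049788.
So P(box C | data) = (0.015625) / (0.049788) = 0.31383.

0.3138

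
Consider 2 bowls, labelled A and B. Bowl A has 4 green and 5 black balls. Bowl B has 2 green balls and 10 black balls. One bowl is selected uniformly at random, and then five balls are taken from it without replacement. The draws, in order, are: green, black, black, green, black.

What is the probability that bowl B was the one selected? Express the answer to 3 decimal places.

Compute the likelihood of the observed sequence for each case: P(data | bowl A) = (4/9)(5/8)(4/7)(3/6)(3/5) = 1/21; P(data | bowl B) = (2/12)(10/11)(9/10)(1/9)(8/8) = 1/66.
Multiplying each by its prior: 1/2 · 1/21 = 1/42, 1/2 · 1/66 = 1/132; these sum to 29/924.
Hence P(bowl B | data) = (1/132) / (29/924) = 7/29.

0.241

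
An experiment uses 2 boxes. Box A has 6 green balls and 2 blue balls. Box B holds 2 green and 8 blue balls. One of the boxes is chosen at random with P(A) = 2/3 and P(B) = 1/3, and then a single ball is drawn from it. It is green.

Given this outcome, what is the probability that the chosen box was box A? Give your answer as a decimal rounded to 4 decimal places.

0.8824

Compute the likelihood of this draw for each case: P(data | box A) = (6/8) = 3/4; P(data | box B) = (2/10) = 1/5.
Multiplying each by its prior: 2/3 · 3/4 = 1/2, 1/3 · 1/5 = 1/15; summing to 17/30.
Therefore the posterior P(box A | data) = (1/2) / (17/30) = 15/17.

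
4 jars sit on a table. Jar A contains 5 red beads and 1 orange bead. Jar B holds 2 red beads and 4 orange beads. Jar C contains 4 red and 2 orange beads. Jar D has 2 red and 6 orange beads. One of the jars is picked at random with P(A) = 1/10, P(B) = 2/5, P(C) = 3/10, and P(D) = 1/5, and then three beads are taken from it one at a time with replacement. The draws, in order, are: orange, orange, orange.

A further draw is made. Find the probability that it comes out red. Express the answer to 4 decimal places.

The likelihood of the observed sequence under each hypothesis: P(data | jar A) = (1/6)(1/6)(1/6) = 0.0046296; P(data | jar B) = (4/6)(4/6)(4/6) = 0.2963; P(data | jar C) = (2/6)(2/6)(2/6) = 0.037037; P(data | jar D) = (6/8)(6/8)(6/8) = 0.42188.
The prior-weighted likelihoods are 1/10 · 0.0046296 = 0.00046296, 2/5 · 0.2963 = 0.11852, 3/10 · 0.037037 = 0.011111, 1/5 · 0.42188 = 0.084375; summing to 0.21447.
The posterior is then P(jar A | data) = 0.0021587, P(jar B | data) = 0.55262, P(jar C | data) = 0.051808, P(jar D | data) = 0.39342.
Averaging over the posterior, P(red next | data) = (5/6)(0.0021587) + (1/3)(0.55262) + (2/3)(0.051808) + (1/4)(0.39342) = 0.3189.

0.3189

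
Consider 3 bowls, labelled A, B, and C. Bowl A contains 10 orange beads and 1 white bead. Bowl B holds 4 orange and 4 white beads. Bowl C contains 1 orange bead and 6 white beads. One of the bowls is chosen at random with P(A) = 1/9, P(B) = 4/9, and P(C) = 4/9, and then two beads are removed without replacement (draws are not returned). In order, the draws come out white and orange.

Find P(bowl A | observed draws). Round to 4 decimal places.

0.0504

Compute the likelihood of the observed sequence for each case: P(data | bowl A) = (1/11)(10/10) = 1/11; P(data | bowl B) = (4/8)(4/7) = 2/7; P(data | bowl C) = (6/7)(1/6) = 1/7.
Multiplying each by its prior: 1/9 · 1/11 = 1/99, 4/9 · 2/7 = 8/63, 4/9 · 1/7 = 4/63; with total 139/693.
Hence P(bowl A | data) = (1/99) / (139/693) = 7/139.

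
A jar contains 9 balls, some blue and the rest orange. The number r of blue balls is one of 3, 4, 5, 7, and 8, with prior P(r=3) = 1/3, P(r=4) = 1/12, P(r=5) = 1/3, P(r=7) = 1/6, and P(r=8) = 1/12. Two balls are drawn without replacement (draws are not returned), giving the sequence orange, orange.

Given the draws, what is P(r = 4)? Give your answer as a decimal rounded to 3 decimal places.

Compute the likelihood of the observed sequence for each case: P(data | r = 3) = (6/9)(5/8) = 5/12; P(data | r = 4) = (5/9)(4/8) = 5/18; P(data | r = 5) = (4/9)(3/8) = 1/6; P(data | r = 7) = (2/9)(1/8) = 1/36; P(data | r = 8) = (1/9)(0/8) = 0.
Weighting by the prior gives 1/3 · 5/12 = 5/36, 1/12 · 5/18 = 5/216, 1/3 · 1/6 = 1/18, 1/6 · 1/36 = 1/216, 1/12 · 0 = 0; summing to 2/9.
Therefore the posterior P(r = 4 | data) = (5/216) / (2/9) = 5/48.

0.104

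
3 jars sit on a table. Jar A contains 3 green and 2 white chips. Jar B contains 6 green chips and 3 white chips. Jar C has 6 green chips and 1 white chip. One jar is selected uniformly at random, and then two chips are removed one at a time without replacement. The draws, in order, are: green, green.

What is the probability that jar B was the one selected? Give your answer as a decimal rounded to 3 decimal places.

Compute the likelihood of the observed sequence for each case: P(data | jar A) = (3/5)(2/4) = 0.3; P(data | jar B) = (6/9)(5/8) = 0.41667; P(data | jar C) = (6/7)(5/6) = 0.71429.
The prior-weighted likelihoods are 1/3 · 0.3 = 0.1, 1/3 · 0.41667 = 0.13889, 1/3 · 0.71429 = 0.2381; summing to 0.47698.
Hence P(jar B | data) = (0.13889) / (0.47698) = 0.29118.

0.291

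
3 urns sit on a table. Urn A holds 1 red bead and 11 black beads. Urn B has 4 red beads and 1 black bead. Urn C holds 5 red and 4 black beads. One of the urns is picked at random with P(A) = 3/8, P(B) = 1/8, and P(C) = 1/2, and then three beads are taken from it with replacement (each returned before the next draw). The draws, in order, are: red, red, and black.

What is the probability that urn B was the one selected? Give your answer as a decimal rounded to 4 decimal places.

0.1840

For each hypothesis, P(data | H) works out to: P(data | urn A) = (1/12)(1/12)(11/12) = 0.0063657; P(data | urn B) = (4/5)(4/5)(1/5) = 0.128; P(data | urn C) = (5/9)(5/9)(4/9) = 0.13717.
Weighting by the prior gives 3/8 · 0.0063657 = 0.0023872, 1/8 · 0.128 = 0.016, 1/2 · 0.13717 = 0.068587; summing to 0.086974.
So P(urn B | data) = (0.016) / (0.086974) = 0.18396.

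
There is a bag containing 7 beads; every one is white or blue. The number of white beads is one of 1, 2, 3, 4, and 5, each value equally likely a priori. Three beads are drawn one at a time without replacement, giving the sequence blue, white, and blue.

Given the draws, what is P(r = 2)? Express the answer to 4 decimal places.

Under each hypothesis, the probability of the observed sequence is: P(data | r = 1) = (6/7)(1/6)(5/5) = 1/7; P(data | r = 2) = (5/7)(2/6)(4/5) = 4/21; P(data | r = 3) = (4/7)(3/6)(3/5) = 6/35; P(data | r = 4) = (3/7)(4/6)(2/5) = 4/35; P(data | r = 5) = (2/7)(5/6)(1/5) = 1/21.
Weighting by the prior gives 1/5 · 1/7 = 1/35, 1/5 · 4/21 = 4/105, 1/5 · 6/35 = 6/175, 1/5 · 4/35 = 4/175, 1/5 · 1/21 = 1/105; these sum to 2/15.
Therefore the posterior P(r = 2 | data) = (4/105) / (2/15) = 2/7.

0.2857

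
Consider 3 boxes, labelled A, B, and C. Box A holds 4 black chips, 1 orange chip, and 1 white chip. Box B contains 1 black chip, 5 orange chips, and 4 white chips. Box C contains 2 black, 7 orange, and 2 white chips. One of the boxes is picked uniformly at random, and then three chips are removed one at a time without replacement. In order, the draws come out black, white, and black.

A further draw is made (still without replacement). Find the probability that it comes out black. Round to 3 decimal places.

0.641

The likelihood of the observed sequence under each hypothesis: P(data | box A) = (4/6)(1/5)(3/4) = 0.1; P(data | box B) = (1/10)(4/9)(0/8) = 0; P(data | box C) = (2/11)(2/10)(1/9) = 0.0040404.
Weighting by the prior gives 1/3 · 0.1 = 0.033333, 1/3 · 0 = 0, 1/3 · 0.0040404 = 0.0013468; with total 0.03468.
Normalising, the posterior is P(box A | data) = 0.96117, P(box B | data) = 0, P(box C | data) = 0.038835.
So P(black next | data) = Σ P(black next | H) P(H | data) = (2/3)(0.96117) + (0)(0.038835) = 0.64078.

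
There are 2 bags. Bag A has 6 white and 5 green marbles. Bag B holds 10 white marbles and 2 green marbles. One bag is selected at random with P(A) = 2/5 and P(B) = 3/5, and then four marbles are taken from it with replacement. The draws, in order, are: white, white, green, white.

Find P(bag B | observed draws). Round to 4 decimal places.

0.6623

Compute the likelihood of the observed sequence for each case: P(data | bag A) = (6/11)(6/11)(5/11)(6/11) = 0.073765; P(data | bag B) = (10/12)(10/12)(2/12)(10/12) = 0.096451.
Multiplying each by its prior: 2/5 · 0.073765 = 0.029506, 3/5 · 0.096451 = 0.05787; with total 0.087377.
Hence P(bag B | data) = (0.05787) / (0.087377) = 0.66231.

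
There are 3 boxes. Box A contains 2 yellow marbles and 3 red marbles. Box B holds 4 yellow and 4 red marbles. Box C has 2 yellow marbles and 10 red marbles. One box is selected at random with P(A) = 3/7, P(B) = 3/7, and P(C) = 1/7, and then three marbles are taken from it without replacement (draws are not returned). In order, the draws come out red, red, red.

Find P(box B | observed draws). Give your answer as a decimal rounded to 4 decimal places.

0.2022

Under each hypothesis, the probability of the observed sequence is: P(data | box A) = (3/5)(2/4)(1/3) = 0.1; P(data | box B) = (4/8)(3/7)(2/6) = 0.071429; P(data | box C) = (10/12)(9/11)(8/10) = 0.54545.
Weighting by the prior gives 3/7 · 0.1 = 0.042857, 3/7 · 0.071429 = 0.030612, 1/7 · 0.54545 = 0.077922; these sum to 0.15139.
By Bayes' rule, P(box B | data) = (0.030612) / (0.15139) = 0.20221.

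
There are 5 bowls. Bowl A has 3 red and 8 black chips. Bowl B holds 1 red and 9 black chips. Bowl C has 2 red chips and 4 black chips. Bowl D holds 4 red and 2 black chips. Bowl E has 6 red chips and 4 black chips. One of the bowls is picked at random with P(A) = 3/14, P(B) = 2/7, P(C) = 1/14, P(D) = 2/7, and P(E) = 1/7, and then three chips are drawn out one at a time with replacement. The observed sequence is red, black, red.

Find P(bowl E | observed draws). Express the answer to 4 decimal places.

0.2498

For each hypothesis, P(data | H) works out to: P(data | bowl A) = (3/11)(8/11)(3/11) = 0.054095; P(data | bowl B) = (1/10)(9/10)(1/10) = 0.009; P(data | bowl C) = (2/6)(4/6)(2/6) = 0.074074; P(data | bowl D) = (4/6)(2/6)(4/6) = 0.14815; P(data | bowl E) = (6/10)(4/10)(6/10) = 0.144.
Multiplying each by its prior: 3/14 · 0.054095 = 0.011592, 2/7 · 0.009 = 0.0025714, 1/14 · 0.074074 = 0.005291, 2/7 · 0.14815 = 0.042328, 1/7 · 0.144 = 0.020571; summing to 0.082354.
So P(bowl E | data) = (0.020571) / (0.082354) = 0.24979.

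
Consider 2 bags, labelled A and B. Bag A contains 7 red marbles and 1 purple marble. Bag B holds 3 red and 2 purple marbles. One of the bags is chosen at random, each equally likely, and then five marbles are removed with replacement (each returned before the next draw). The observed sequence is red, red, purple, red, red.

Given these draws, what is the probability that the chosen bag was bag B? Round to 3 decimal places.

0.414

The likelihood of the observed sequence under each hypothesis: P(data | bag A) = (7/8)(7/8)(1/8)(7/8)(7/8) = 0.073273; P(data | bag B) = (3/5)(3/5)(2/5)(3/5)(3/5) = 0.05184.
Weighting by the prior gives 1/2 · 0.073273 = 0.036636, 1/2 · 0.05184 = 0.02592; summing to 0.062556.
Hence P(bag B | data) = (0.02592) / (0.062556) = 0.41435.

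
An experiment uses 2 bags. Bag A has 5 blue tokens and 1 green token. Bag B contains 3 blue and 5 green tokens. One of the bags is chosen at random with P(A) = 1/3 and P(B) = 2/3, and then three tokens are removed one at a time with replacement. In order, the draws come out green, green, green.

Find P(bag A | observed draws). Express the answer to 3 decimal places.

Compute the likelihood of the observed sequence for each case: P(data | bag A) = (1/6)(1/6)(1/6) = 0.0046296; P(data | bag B) = (5/8)(5/8)(5/8) = 0.24414.
Multiplying each by its prior: 1/3 · 0.0046296 = 0.0015432, 2/3 · 0.24414 = 0.16276; summing to 0.1643.
Hence P(bag A | data) = (0.0015432) / (0.1643) = 0.0093924.

0.009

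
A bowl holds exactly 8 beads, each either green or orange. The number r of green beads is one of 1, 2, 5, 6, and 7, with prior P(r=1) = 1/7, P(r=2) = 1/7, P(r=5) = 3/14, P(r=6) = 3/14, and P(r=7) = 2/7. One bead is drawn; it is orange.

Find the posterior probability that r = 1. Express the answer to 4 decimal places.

Under each hypothesis, the probability of this draw is: P(data | r = 1) = (7/8) = 7/8; P(data | r = 2) = (6/8) = 3/4; P(data | r = 5) = (3/8) = 3/8; P(data | r = 6) = (2/8) = 1/4; P(data | r = 7) = (1/8) = 1/8.
Weighting by the prior gives 1/7 · 7/8 = 1/8, 1/7 · 3/4 = 3/28, 3/14 · 3/8 = 9/112, 3/14 · 1/4 = 3/56, 2/7 · 1/8 = 1/28; summing to 45/112.
By Bayes' rule, P(r = 1 | data) = (1/8) / (45/112) = 14/45.

0.3111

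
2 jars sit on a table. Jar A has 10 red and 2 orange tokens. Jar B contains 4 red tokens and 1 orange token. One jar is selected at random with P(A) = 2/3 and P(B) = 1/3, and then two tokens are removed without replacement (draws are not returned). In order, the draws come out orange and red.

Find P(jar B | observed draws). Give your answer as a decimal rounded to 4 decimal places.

Under each hypothesis, the probability of the observed sequence is: P(data | jar A) = (2/12)(10/11) = 5/33; P(data | jar B) = (1/5)(4/4) = 1/5.
Weighting by the prior gives 2/3 · 5/33 = 10/99, 1/3 · 1/5 = 1/15; these sum to 83/495.
Therefore the posterior P(jar B | data) = (1/15) / (83/495) = 33/83.

0.3976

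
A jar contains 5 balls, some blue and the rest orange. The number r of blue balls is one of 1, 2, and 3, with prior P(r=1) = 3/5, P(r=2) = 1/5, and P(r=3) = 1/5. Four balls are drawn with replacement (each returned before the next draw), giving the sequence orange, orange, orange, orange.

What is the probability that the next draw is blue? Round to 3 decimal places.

The likelihood of the observed sequence under each hypothesis: P(data | r = 1) = (4/5)(4/5)(4/5)(4/5) = 0.4096; P(data | r = 2) = (3/5)(3/5)(3/5)(3/5) = 0.1296; P(data | r = 3) = (2/5)(2/5)(2/5)(2/5) = 0.0256.
The prior-weighted likelihoods are 3/5 · 0.4096 = 0.24576, 1/5 · 0.1296 = 0.02592, 1/5 · 0.0256 = 0.00512; with total 0.2768.
Dividing through by the total gives posterior P(r = 1 | data) = 0.88786, P(r = 2 | data) = 0.093642, P(r = 3 | data) = 0.018497.
So P(blue next | data) = Σ P(blue next | H) P(H | data) = (1/5)(0.88786) + (2/5)(0.093642) + (3/5)(0.018497) = 0.22613.

0.226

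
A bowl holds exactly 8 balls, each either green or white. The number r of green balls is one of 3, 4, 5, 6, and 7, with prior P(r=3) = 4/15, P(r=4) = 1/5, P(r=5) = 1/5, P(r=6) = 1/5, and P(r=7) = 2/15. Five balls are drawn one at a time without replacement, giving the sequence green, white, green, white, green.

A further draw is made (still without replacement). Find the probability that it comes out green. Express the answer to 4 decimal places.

0.5496

Under each hypothesis, the probability of the observed sequence is: P(data | r = 3) = (3/8)(5/7)(2/6)(4/5)(1/4) = 0.017857; P(data | r = 4) = (4/8)(4/7)(3/6)(3/5)(2/4) = 0.042857; P(data | r = 5) = (5/8)(3/7)(4/6)(2/5)(3/4) = 0.053571; P(data | r = 6) = (6/8)(2/7)(5/6)(1/5)(4/4) = 0.035714; P(data | r = 7) = (7/8)(1/7)(6/6)(0/5) = 0.
Weighting by the prior gives 4/15 · 0.017857 = 0.0047619, 1/5 · 0.042857 = 0.0085714, 1/5 · 0.053571 = 0.010714, 1/5 · 0.035714 = 0.0071429, 2/15 · 0 = 0; summing to 0.03119.
The posterior is then P(r = 3 | data) = 0.15267, P(r = 4 | data) = 0.27481, P(r = 5 | data) = 0.34351, P(r = 6 | data) = 0.22901, P(r = 7 | data) = 0.
So P(green next | data) = Σ P(green next | H) P(H | data) = (0)(0.15267) + (1/3)(0.27481) + (2/3)(0.34351) + (1)(0.22901) = 0.54962.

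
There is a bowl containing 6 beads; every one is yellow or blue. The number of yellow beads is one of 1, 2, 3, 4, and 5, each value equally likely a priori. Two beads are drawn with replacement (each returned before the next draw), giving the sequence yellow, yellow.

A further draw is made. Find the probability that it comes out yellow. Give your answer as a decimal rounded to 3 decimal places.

0.682

Under each hypothesis, the probability of the observed sequence is: P(data | r = 1) = (1/6)(1/6) = 1/36; P(data | r = 2) = (2/6)(2/6) = 1/9; P(data | r = 3) = (3/6)(3/6) = 1/4; P(data | r = 4) = (4/6)(4/6) = 4/9; P(data | r = 5) = (5/6)(5/6) = 25/36.
Weighting by the prior gives 1/5 · 1/36 = 1/180, 1/5 · 1/9 = 1/45, 1/5 · 1/4 = 1/20, 1/5 · 4/9 = 4/45, 1/5 · 25/36 = 5/36; with total 11/36.
Normalising, the posterior is P(r = 1 | data) = 1/55, P(r = 2 | data) = 4/55, P(r = 3 | data) = 9/55, P(r = 4 | data) = 16/55, P(r = 5 | data) = 5/11.
The predictive probability is P(yellow next | data) = (1/6)(1/55) + (1/3)(4/55) + (1/2)(9/55) + (2/3)(16/55) + (5/6)(5/11) = 15/22.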